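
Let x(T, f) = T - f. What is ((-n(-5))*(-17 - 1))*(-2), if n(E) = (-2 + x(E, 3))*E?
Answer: -1800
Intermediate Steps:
n(E) = E*(-5 + E) (n(E) = (-2 + (E - 1*3))*E = (-2 + (E - 3))*E = (-2 + (-3 + E))*E = (-5 + E)*E = E*(-5 + E))
((-n(-5))*(-17 - 1))*(-2) = ((-(-5)*(-5 - 5))*(-17 - 1))*(-2) = (-(-5)*(-10)*(-18))*(-2) = (-1*50*(-18))*(-2) = -50*(-18)*(-2) = 900*(-2) = -1800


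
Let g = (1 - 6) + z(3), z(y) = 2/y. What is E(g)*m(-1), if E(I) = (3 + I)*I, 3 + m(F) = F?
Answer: -208/9 ≈ -23.111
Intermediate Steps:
m(F) = -3 + F
g = -13/3 (g = (1 - 6) + 2/3 = -5 + 2*(1/3) = -5 + 2/3 = -13/3 ≈ -4.3333)
E(I) = I*(3 + I)
E(g)*m(-1) = (-13*(3 - 13/3)/3)*(-3 - 1) = -13/3*(-4/3)*(-4) = (52/9)*(-4) = -208/9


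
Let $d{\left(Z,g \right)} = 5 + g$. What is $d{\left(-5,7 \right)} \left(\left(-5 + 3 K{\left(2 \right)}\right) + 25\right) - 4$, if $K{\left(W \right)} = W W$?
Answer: $380$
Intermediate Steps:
$K{\left(W \right)} = W^{2}$
$d{\left(-5,7 \right)} \left(\left(-5 + 3 K{\left(2 \right)}\right) + 25\right) - 4 = \left(5 + 7\right) \left(\left(-5 + 3 \cdot 2^{2}\right) + 25\right) - 4 = 12 \left(\left(-5 + 3 \cdot 4\right) + 25\right) - 4 = 12 \left(\left(-5 + 12\right) + 25\right) - 4 = 12 \left(7 + 25\right) - 4 = 12 \cdot 32 - 4 = 384 - 4 = 380$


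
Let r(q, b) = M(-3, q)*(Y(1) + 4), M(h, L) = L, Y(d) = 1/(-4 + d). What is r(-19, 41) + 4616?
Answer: 13639/3 ≈ 4546.3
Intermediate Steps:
r(q, b) = 11*q/3 (r(q, b) = q*(1/(-4 + 1) + 4) = q*(1/(-3) + 4) = q*(-⅓ + 4) = q*(11/3) = 11*q/3)
r(-19, 41) + 4616 = (11/3)*(-19) + 4616 = -209/3 + 4616 = 13639/3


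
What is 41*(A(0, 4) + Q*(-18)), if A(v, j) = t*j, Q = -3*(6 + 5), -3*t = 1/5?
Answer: 365146/15 ≈ 24343.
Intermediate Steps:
t = -1/15 (t = -⅓/5 = -⅓*⅕ = -1/15 ≈ -0.066667)
Q = -33 (Q = -3*11 = -33)
A(v, j) = -j/15
41*(A(0, 4) + Q*(-18)) = 41*(-1/15*4 - 33*(-18)) = 41*(-4/15 + 594) = 41*(8906/15) = 365146/15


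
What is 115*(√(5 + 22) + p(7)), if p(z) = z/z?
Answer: 115 + 345*√3 ≈ 712.56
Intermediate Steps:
p(z) = 1
115*(√(5 + 22) + p(7)) = 115*(√(5 + 22) + 1) = 115*(√27 + 1) = 115*(3*√3 + 1) = 115*(1 + 3*√3) = 115 + 345*√3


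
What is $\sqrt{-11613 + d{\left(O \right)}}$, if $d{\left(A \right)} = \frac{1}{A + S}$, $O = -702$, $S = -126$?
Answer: $\frac{i \sqrt{221157995}}{138} \approx 107.76 i$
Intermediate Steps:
$d{\left(A \right)} = \frac{1}{-126 + A}$ ($d{\left(A \right)} = \frac{1}{A - 126} = \frac{1}{-126 + A}$)
$\sqrt{-11613 + d{\left(O \right)}} = \sqrt{-11613 + \frac{1}{-126 - 702}} = \sqrt{-11613 + \frac{1}{-828}} = \sqrt{-11613 - \frac{1}{828}} = \sqrt{- \frac{9615565}{828}} = \frac{i \sqrt{221157995}}{138}$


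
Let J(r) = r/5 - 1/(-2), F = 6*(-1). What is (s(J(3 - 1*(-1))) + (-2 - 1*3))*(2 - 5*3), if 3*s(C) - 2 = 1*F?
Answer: 247/3 ≈ 82.333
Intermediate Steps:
F = -6
J(r) = ½ + r/5 (J(r) = r*(⅕) - 1*(-½) = r/5 + ½ = ½ + r/5)
s(C) = -4/3 (s(C) = ⅔ + (1*(-6))/3 = ⅔ + (⅓)*(-6) = ⅔ - 2 = -4/3)
(s(J(3 - 1*(-1))) + (-2 - 1*3))*(2 - 5*3) = (-4/3 + (-2 - 1*3))*(2 - 5*3) = (-4/3 + (-2 - 3))*(2 - 15) = (-4/3 - 5)*(-13) = -19/3*(-13) = 247/3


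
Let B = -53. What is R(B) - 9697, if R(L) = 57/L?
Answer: -513998/53 ≈ -9698.1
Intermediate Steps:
R(B) - 9697 = 57/(-53) - 9697 = 57*(-1/53) - 9697 = -57/53 - 9697 = -513998/53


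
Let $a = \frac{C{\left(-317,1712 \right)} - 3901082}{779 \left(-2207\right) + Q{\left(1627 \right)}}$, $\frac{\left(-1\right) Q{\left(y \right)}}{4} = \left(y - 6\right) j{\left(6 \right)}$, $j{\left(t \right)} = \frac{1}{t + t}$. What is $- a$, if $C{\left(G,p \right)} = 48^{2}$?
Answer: $- \frac{5848167}{2579690} \approx -2.267$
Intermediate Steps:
$C{\left(G,p \right)} = 2304$
$j{\left(t \right)} = \frac{1}{2 t}$
$Q{\left(y \right)} = 2 - \frac{y}{3}$ ($Q{\left(y \right)} = - 4 \left(y - 6\right) \frac{1}{2 \cdot 6} = - 4 \left(-6 + y\right) \frac{1}{2} \cdot \frac{1}{6} = - 4 \left(-6 + y\right) \frac{1}{12} = - 4 \left(- \frac{1}{2} + \frac{y}{12}\right) = 2 - \frac{y}{3}$)
$a = \frac{5848167}{2579690}$ ($a = \frac{2304 - 3901082}{779 \left(-2207\right) + \left(2 - \frac{1627}{3}\right)} = - \frac{3898778}{-1719253 + \left(2 - \frac{1627}{3}\right)} = - \frac{3898778}{-1719253 - \frac{1621}{3}} = - \frac{3898778}{- \frac{5159380}{3}} = \left(-3898778\right) \left(- \frac{3}{5159380}\right) = \frac{5848167}{2579690} \approx 2.267$)
$- a = \left(-1\right) \frac{5848167}{2579690} = - \frac{5848167}{2579690}$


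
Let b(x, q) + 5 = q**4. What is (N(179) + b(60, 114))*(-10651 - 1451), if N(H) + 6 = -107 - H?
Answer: -2043975991338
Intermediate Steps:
b(x, q) = -5 + q**4
N(H) = -113 - H (N(H) = -6 + (-107 - H) = -113 - H)
(N(179) + b(60, 114))*(-10651 - 1451) = ((-113 - 1*179) + (-5 + 114**4))*(-10651 - 1451) = ((-113 - 179) + (-5 + 168896016))*(-12102) = (-292 + 168896011)*(-12102) = 168895719*(-12102) = -2043975991338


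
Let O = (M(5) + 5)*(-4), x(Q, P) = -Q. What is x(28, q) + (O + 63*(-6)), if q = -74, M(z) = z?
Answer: -446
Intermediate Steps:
O = -40 (O = (5 + 5)*(-4) = 10*(-4) = -40)
x(28, q) + (O + 63*(-6)) = -1*28 + (-40 + 63*(-6)) = -28 + (-40 - 378) = -28 - 418 = -446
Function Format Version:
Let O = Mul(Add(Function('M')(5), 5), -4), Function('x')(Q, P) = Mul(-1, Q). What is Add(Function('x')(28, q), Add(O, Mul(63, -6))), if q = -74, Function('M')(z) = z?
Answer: -446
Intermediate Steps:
O = -40 (O = Mul(Add(5, 5), -4) = Mul(10, -4) = -40)
Add(Function('x')(28, q), Add(O, Mul(63, -6))) = Add(Mul(-1, 28), Add(-40, Mul(63, -6))) = Add(-28, Add(-40, -378)) = Add(-28, -418) = -446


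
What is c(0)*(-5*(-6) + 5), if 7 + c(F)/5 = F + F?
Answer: -1225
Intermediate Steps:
c(F) = -35 + 10*F (c(F) = -35 + 5*(F + F) = -35 + 5*(2*F) = -35 + 10*F)
c(0)*(-5*(-6) + 5) = (-35 + 10*0)*(-5*(-6) + 5) = (-35 + 0)*(30 + 5) = -35*35 = -1225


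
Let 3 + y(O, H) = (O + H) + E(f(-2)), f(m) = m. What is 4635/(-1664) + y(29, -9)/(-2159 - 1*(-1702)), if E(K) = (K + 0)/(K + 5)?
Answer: -6436121/2281344 ≈ -2.8212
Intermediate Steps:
E(K) = K/(5 + K)
y(O, H) = -11/3 + H + O (y(O, H) = -3 + ((O + H) - 2/(5 - 2)) = -3 + ((H + O) - 2/3) = -3 + (-2/3 + H + O) = -11/3 + H + O)
4635/(-1664) + y(29, -9)/(-2159 - 1*(-1702)) = 4635/(-1664) + (-11/3 - 9 + 29)/(-2159 - 1*(-1702)) = 4635*(-1/1664) + 49/(3*(-2159 + 1702)) = -4635/1664 + (49/3)/(-457) = -4635/1664 + (49/3)*(-1/457) = -4635/1664 - 49/1371 = -6436121/2281344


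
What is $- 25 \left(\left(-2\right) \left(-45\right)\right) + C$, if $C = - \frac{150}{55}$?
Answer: $- \frac{24780}{11} \approx -2252.7$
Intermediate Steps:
$C = - \frac{30}{11}$ ($C = \left(-150\right) \frac{1}{55} = - \frac{30}{11} \approx -2.7273$)
$- 25 \left(\left(-2\right) \left(-45\right)\right) + C = - 25 \left(\left(-2\right) \left(-45\right)\right) - \frac{30}{11} = \left(-25\right) 90 - \frac{30}{11} = -2250 - \frac{30}{11} = - \frac{24780}{11}$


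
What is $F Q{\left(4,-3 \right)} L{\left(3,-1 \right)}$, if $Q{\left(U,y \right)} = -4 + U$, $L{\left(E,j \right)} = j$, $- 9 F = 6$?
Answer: $0$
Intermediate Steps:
$F = - \frac{2}{3}$ ($F = \left(- \frac{1}{9}\right) 6 = - \frac{2}{3} \approx -0.66667$)
$F Q{\left(4,-3 \right)} L{\left(3,-1 \right)} = - \frac{2 \left(-4 + 4\right)}{3} \left(-1\right) = \left(- \frac{2}{3}\right) 0 \left(-1\right) = 0 \left(-1\right) = 0$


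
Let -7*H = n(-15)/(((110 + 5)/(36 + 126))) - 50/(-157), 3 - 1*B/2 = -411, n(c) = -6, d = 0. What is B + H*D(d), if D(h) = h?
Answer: 828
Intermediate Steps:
B = 828 (B = 6 - 2*(-411) = 6 + 822 = 828)
H = 146854/126385 (H = -(-6*(36 + 126)/(110 + 5) - 50/(-157))/7 = -(-6/(115/162) - 50*(-1/157))/7 = -(-6/(115*(1/162)) + 50/157)/7 = -(-6/115/162 + 50/157)/7 = -(-6*162/115 + 50/157)/7 = -(-972/115 + 50/157)/7 = -⅐*(-146854/18055) = 146854/126385 ≈ 1.1620)
B + H*D(d) = 828 + (146854/126385)*0 = 828 + 0 = 828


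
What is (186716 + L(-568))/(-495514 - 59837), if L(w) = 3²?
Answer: -186725/555351 ≈ -0.33623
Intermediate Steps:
L(w) = 9
(186716 + L(-568))/(-495514 - 59837) = (186716 + 9)/(-495514 - 59837) = 186725/(-555351) = 186725*(-1/555351) = -186725/555351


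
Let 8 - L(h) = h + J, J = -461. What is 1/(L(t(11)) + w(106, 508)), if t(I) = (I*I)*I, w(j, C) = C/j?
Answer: -53/45432 ≈ -0.0011666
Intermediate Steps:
t(I) = I³ (t(I) = I²*I = I³)
L(h) = 469 - h (L(h) = 8 - (h - 461) = 8 - (-461 + h) = 8 + (461 - h) = 469 - h)
1/(L(t(11)) + w(106, 508)) = 1/((469 - 1*11³) + 508/106) = 1/((469 - 1*1331) + 508*(1/106)) = 1/((469 - 1331) + 254/53) = 1/(-862 + 254/53) = 1/(-45432/53) = -53/45432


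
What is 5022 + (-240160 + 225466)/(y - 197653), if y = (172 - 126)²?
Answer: 327333836/65179 ≈ 5022.1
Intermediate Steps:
y = 2116 (y = 46² = 2116)
5022 + (-240160 + 225466)/(y - 197653) = 5022 + (-240160 + 225466)/(2116 - 197653) = 5022 - 14694/(-195537) = 5022 - 14694*(-1/195537) = 5022 + 4898/65179 = 327333836/65179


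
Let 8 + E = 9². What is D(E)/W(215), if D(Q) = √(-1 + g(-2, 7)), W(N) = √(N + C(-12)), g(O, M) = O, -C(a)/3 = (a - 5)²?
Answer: √489/326 ≈ 0.067832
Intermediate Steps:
C(a) = -3*(-5 + a)² (C(a) = -3*(a - 5)² = -3*(-5 + a)²)
E = 73 (E = -8 + 9² = -8 + 81 = 73)
W(N) = √(-867 + N) (W(N) = √(N - 3*(-5 - 12)²) = √(N - 3*(-17)²) = √(N - 3*289) = √(N - 867) = √(-867 + N))
D(Q) = I*√3 (D(Q) = √(-1 - 2) = √(-3) = I*√3)
D(E)/W(215) = (I*√3)/(√(-867 + 215)) = (I*√3)/(√(-652)) = (I*√3)/((2*I*√163)) = (I*√3)*(-I*√163/326) = √489/326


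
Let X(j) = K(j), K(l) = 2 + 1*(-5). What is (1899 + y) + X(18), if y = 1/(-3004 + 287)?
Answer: 5151431/2717 ≈ 1896.0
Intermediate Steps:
K(l) = -3 (K(l) = 2 - 5 = -3)
X(j) = -3
y = -1/2717 (y = 1/(-2717) = -1/2717 ≈ -0.00036805)
(1899 + y) + X(18) = (1899 - 1/2717) - 3 = 5159582/2717 - 3 = 5151431/2717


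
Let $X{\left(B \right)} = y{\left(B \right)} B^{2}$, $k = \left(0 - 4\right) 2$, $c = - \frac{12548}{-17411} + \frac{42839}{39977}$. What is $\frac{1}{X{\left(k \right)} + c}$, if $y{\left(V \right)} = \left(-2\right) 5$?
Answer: $- \frac{696039547}{444217808855} \approx -0.0015669$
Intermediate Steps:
$y{\left(V \right)} = -10$
$c = \frac{1247501225}{696039547}$ ($c = \left(-12548\right) \left(- \frac{1}{17411}\right) + 42839 \cdot \frac{1}{39977} = \frac{12548}{17411} + \frac{42839}{39977} = \frac{1247501225}{696039547} \approx 1.7923$)
$k = -8$ ($k = \left(-4\right) 2 = -8$)
$X{\left(B \right)} = - 10 B^{2}$
$\frac{1}{X{\left(k \right)} + c} = \frac{1}{- 10 \left(-8\right)^{2} + \frac{1247501225}{696039547}} = \frac{1}{\left(-10\right) 64 + \frac{1247501225}{696039547}} = \frac{1}{-640 + \frac{1247501225}{696039547}} = \frac{1}{- \frac{444217808855}{696039547}} = - \frac{696039547}{444217808855}$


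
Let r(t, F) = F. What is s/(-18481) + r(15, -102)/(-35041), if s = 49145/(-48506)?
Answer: 93158907317/31412132524826 ≈ 0.0029657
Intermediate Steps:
s = -49145/48506 (s = 49145*(-1/48506) = -49145/48506 ≈ -1.0132)
s/(-18481) + r(15, -102)/(-35041) = -49145/48506/(-18481) - 102/(-35041) = -49145/48506*(-1/18481) - 102*(-1/35041) = 49145/896439386 + 102/35041 = 93158907317/31412132524826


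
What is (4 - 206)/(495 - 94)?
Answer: -202/401 ≈ -0.50374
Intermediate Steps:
(4 - 206)/(495 - 94) = -202/401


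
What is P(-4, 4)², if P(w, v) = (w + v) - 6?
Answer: 36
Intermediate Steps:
P(w, v) = -6 + v + w (P(w, v) = (v + w) - 6 = -6 + v + w)
P(-4, 4)² = (-6 + 4 - 4)² = (-6)² = 36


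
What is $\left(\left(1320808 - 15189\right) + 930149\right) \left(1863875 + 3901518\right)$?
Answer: $12890081176824$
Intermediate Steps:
$\left(\left(1320808 - 15189\right) + 930149\right) \left(1863875 + 3901518\right) = \left(1305619 + 930149\right) 5765393 = 2235768 \cdot 5765393 = 12890081176824$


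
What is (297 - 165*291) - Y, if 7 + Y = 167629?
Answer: -215340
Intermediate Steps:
Y = 167622 (Y = -7 + 167629 = 167622)
(297 - 165*291) - Y = (297 - 165*291) - 1*167622 = (297 - 48015) - 167622 = -47718 - 167622 = -215340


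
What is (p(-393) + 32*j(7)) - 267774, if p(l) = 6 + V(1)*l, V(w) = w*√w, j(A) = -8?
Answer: -268417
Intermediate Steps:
V(w) = w^(3/2)
p(l) = 6 + l (p(l) = 6 + 1^(3/2)*l = 6 + 1*l = 6 + l)
(p(-393) + 32*j(7)) - 267774 = ((6 - 393) + 32*(-8)) - 267774 = (-387 - 256) - 267774 = -643 - 267774 = -268417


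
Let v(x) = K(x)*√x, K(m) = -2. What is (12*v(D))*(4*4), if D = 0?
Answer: 0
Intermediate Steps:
v(x) = -2*√x
(12*v(D))*(4*4) = (12*(-2*√0))*(4*4) = (12*(-2*0))*16 = (12*0)*16 = 0*16 = 0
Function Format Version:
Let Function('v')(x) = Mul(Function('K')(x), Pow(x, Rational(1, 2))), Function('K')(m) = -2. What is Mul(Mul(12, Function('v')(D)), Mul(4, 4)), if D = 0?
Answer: 0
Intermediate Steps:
Function('v')(x) = Mul(-2, Pow(x, Rational(1, 2)))
Mul(Mul(12, Function('v')(D)), Mul(4, 4)) = Mul(Mul(12, Mul(-2, Pow(0, Rational(1, 2)))), Mul(4, 4)) = Mul(Mul(12, Mul(-2, 0)), 16) = Mul(Mul(12, 0), 16) = Mul(0, 16) = 0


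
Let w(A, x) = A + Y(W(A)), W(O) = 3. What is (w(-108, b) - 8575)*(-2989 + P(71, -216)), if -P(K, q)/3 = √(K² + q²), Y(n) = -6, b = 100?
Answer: 25971421 + 26067*√51697 ≈ 3.1898e+7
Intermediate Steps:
P(K, q) = -3*√(K² + q²)
w(A, x) = -6 + A (w(A, x) = A - 6 = -6 + A)
(w(-108, b) - 8575)*(-2989 + P(71, -216)) = ((-6 - 108) - 8575)*(-2989 - 3*√(71² + (-216)²)) = (-114 - 8575)*(-2989 - 3*√(5041 + 46656)) = -8689*(-2989 - 3*√51697) = 25971421 + 26067*√51697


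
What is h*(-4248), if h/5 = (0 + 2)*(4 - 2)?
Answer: -84960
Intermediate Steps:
h = 20 (h = 5*((0 + 2)*(4 - 2)) = 5*(2*2) = 5*4 = 20)
h*(-4248) = 20*(-4248) = -84960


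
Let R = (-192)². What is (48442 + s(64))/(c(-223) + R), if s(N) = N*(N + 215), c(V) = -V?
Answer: 66298/37087 ≈ 1.7876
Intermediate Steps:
s(N) = N*(215 + N)
R = 36864
(48442 + s(64))/(c(-223) + R) = (48442 + 64*(215 + 64))/(-1*(-223) + 36864) = (48442 + 64*279)/(223 + 36864) = (48442 + 17856)/37087 = 66298*(1/37087) = 66298/37087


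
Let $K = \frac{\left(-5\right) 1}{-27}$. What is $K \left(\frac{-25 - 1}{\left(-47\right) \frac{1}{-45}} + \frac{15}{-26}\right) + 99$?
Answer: $\frac{1036927}{10998} \approx 94.283$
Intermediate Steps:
$K = \frac{5}{27}$ ($K = \left(-5\right) \left(- \frac{1}{27}\right) = \frac{5}{27} \approx 0.18519$)
$K \left(\frac{-25 - 1}{\left(-47\right) \frac{1}{-45}} + \frac{15}{-26}\right) + 99 = \frac{5 \left(\frac{-25 - 1}{\left(-47\right) \frac{1}{-45}} + \frac{15}{-26}\right)}{27} + 99 = \frac{5 \left(\frac{-25 - 1}{\left(-47\right) \left(- \frac{1}{45}\right)} + 15 \left(- \frac{1}{26}\right)\right)}{27} + 99 = \frac{5 \left(- \frac{26}{\frac{47}{45}} - \frac{15}{26}\right)}{27} + 99 = \frac{5 \left(\left(-26\right) \frac{45}{47} - \frac{15}{26}\right)}{27} + 99 = \frac{5 \left(- \frac{1170}{47} - \frac{15}{26}\right)}{27} + 99 = \frac{5}{27} \left(- \frac{31125}{1222}\right) + 99 = - \frac{51875}{10998} + 99 = \frac{1036927}{10998}$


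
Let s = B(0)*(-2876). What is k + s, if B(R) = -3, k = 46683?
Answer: 55311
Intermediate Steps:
s = 8628 (s = -3*(-2876) = 8628)
k + s = 46683 + 8628 = 55311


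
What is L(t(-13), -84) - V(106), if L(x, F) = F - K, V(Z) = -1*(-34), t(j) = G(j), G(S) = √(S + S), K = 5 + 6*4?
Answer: -147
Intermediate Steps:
K = 29 (K = 5 + 24 = 29)
G(S) = √2*√S (G(S) = √(2*S) = √2*√S)
t(j) = √2*√j
V(Z) = 34
L(x, F) = -29 + F (L(x, F) = F - 1*29 = F - 29 = -29 + F)
L(t(-13), -84) - V(106) = (-29 - 84) - 1*34 = -113 - 34 = -147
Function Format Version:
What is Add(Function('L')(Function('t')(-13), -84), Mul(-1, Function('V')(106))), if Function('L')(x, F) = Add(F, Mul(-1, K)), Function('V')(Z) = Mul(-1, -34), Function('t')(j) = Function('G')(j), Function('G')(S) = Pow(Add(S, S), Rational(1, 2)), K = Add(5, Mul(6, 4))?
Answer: -147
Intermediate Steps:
K = 29 (K = Add(5, 24) = 29)
Function('G')(S) = Mul(Pow(2, Rational(1, 2)), Pow(S, Rational(1, 2))) (Function('G')(S) = Pow(Mul(2, S), Rational(1, 2)) = Mul(Pow(2, Rational(1, 2)), Pow(S, Rational(1, 2))))
Function('t')(j) = Mul(Pow(2, Rational(1, 2)), Pow(j, Rational(1, 2)))
Function('V')(Z) = 34
Function('L')(x, F) = Add(-29, F) (Function('L')(x, F) = Add(F, Mul(-1, 29)) = Add(F, -29) = Add(-29, F))
Add(Function('L')(Function('t')(-13), -84), Mul(-1, Function('V')(106))) = Add(Add(-29, -84), Mul(-1, 34)) = Add(-113, -34) = -147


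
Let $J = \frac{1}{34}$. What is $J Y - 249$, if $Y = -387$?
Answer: $- \frac{8853}{34} \approx -260.38$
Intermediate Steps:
$J = \frac{1}{34} \approx 0.029412$
$J Y - 249 = \frac{1}{34} \left(-387\right) - 249 = - \frac{387}{34} - 249 = - \frac{8853}{34}$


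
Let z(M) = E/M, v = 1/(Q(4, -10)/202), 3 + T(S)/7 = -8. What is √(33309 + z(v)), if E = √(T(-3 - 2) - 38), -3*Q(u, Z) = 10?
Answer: √(3058065981 - 1515*I*√115)/303 ≈ 182.51 - 0.0004848*I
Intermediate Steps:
Q(u, Z) = -10/3 (Q(u, Z) = -⅓*10 = -10/3)
T(S) = -77 (T(S) = -21 + 7*(-8) = -21 - 56 = -77)
E = I*√115 (E = √(-77 - 38) = √(-115) = I*√115 ≈ 10.724*I)
v = -303/5 (v = 1/(-10/3/202) = 1/(-10/3*1/202) = 1/(-5/303) = -303/5 ≈ -60.600)
z(M) = I*√115/M (z(M) = (I*√115)/M = I*√115/M)
√(33309 + z(v)) = √(33309 + I*√115/(-303/5)) = √(33309 + I*√115*(-5/303)) = √(33309 - 5*I*√115/303)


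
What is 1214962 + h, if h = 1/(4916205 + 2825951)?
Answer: 9406425338073/7742156 ≈ 1.2150e+6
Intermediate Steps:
h = 1/7742156 ≈ 1.2916e-7
1214962 + h = 1214962 + 1/7742156 = 9406425338073/7742156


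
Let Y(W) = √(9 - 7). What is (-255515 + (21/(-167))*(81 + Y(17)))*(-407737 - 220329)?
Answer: 26801275766596/167 + 13189386*√2/167 ≈ 1.6049e+11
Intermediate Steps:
Y(W) = √2
(-255515 + (21/(-167))*(81 + Y(17)))*(-407737 - 220329) = (-255515 + (21/(-167))*(81 + √2))*(-407737 - 220329) = (-255515 + (21*(-1/167))*(81 + √2))*(-628066) = (-255515 - 21*(81 + √2)/167)*(-628066) = (-255515 + (-1701/167 - 21*√2/167))*(-628066) = (-42672706/167 - 21*√2/167)*(-628066) = 26801275766596/167 + 13189386*√2/167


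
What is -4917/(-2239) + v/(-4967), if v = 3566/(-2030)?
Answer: 24793072222/11287929695 ≈ 2.1964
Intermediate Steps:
v = -1783/1015 (v = 3566*(-1/2030) = -1783/1015 ≈ -1.7567)
-4917/(-2239) + v/(-4967) = -4917/(-2239) - 1783/1015/(-4967) = -4917*(-1/2239) - 1783/1015*(-1/4967) = 4917/2239 + 1783/5041505 = 24793072222/11287929695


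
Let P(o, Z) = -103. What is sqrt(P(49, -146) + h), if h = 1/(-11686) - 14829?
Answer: I*sqrt(2039152695158)/11686 ≈ 122.2*I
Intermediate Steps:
h = -173291695/11686 (h = -1/11686 - 14829 = -173291695/11686 ≈ -14829.)
sqrt(P(49, -146) + h) = sqrt(-103 - 173291695/11686) = sqrt(-174495353/11686) = I*sqrt(2039152695158)/11686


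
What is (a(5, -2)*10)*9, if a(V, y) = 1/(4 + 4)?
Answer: 45/4 ≈ 11.250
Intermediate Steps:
a(V, y) = ⅛ (a(V, y) = 1/8 = ⅛)
(a(5, -2)*10)*9 = ((⅛)*10)*9 = (5/4)*9 = 45/4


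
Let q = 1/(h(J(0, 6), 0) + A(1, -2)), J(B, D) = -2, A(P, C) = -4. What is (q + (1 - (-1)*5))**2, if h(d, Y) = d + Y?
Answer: 1225/36 ≈ 34.028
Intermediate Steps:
h(d, Y) = Y + d
q = -1/6 (q = 1/((0 - 2) - 4) = 1/(-2 - 4) = 1/(-6) = -1/6 ≈ -0.16667)
(q + (1 - (-1)*5))**2 = (-1/6 + (1 - (-1)*5))**2 = (-1/6 + (1 - 1*(-5)))**2 = (-1/6 + (1 + 5))**2 = (-1/6 + 6)**2 = (35/6)**2 = 1225/36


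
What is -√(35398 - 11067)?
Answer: -√24331 ≈ -155.98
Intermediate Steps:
-√(35398 - 11067) = -√24331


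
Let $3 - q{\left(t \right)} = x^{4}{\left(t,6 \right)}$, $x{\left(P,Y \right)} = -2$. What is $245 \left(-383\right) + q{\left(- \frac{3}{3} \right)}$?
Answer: $-93848$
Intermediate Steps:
$q{\left(t \right)} = -13$ ($q{\left(t \right)} = 3 - \left(-2\right)^{4} = 3 - 16 = -13$)
$245 \left(-383\right) + q{\left(- \frac{3}{3} \right)} = 245 \left(-383\right) - 13 = -93835 - 13 = -93848$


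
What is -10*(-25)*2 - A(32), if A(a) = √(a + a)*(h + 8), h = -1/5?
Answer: 2188/5 ≈ 437.60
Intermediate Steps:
h = -⅕ (h = -1*⅕ = -⅕ ≈ -0.20000)
A(a) = 39*√2*√a/5 (A(a) = √(a + a)*(-⅕ + 8) = √(2*a)*(39/5) = (√2*√a)*(39/5) = 39*√2*√a/5)
-10*(-25)*2 - A(32) = -10*(-25)*2 - 39*√2*√32/5 = 250*2 - 39*√2*4*√2/5 = 500 - 1*312/5 = 500 - 312/5 = 2188/5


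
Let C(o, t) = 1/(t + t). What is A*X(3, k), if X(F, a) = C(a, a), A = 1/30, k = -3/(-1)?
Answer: 1/180 ≈ 0.0055556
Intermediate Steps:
k = 3 (k = -3*(-1) = 3)
A = 1/30 ≈ 0.033333
C(o, t) = 1/(2*t)
X(F, a) = 1/(2*a)
A*X(3, k) = ((½)/3)/30 = ((½)*(⅓))/30 = (1/30)*(⅙) = 1/180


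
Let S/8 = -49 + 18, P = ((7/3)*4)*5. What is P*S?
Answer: -34720/3 ≈ -11573.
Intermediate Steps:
P = 140/3 (P = ((7*(1/3))*4)*5 = ((7/3)*4)*5 = (28/3)*5 = 140/3 ≈ 46.667)
S = -248 (S = 8*(-49 + 18) = 8*(-31) = -248)
P*S = (140/3)*(-248) = -34720/3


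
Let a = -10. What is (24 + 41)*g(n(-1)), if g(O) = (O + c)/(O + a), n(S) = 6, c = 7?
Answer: -845/4 ≈ -211.25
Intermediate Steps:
g(O) = (7 + O)/(-10 + O) (g(O) = (O + 7)/(O - 10) = (7 + O)/(-10 + O))
(24 + 41)*g(n(-1)) = (24 + 41)*((7 + 6)/(-10 + 6)) = 65*(13/(-4)) = 65*(-¼*13) = 65*(-13/4) = -845/4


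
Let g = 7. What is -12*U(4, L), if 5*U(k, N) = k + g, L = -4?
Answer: -132/5 ≈ -26.400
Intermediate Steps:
U(k, N) = 7/5 + k/5 (U(k, N) = (k + 7)/5 = (7 + k)/5 = 7/5 + k/5)
-12*U(4, L) = -12*(7/5 + (⅕)*4) = -12*(7/5 + ⅘) = -12*11/5 = -132/5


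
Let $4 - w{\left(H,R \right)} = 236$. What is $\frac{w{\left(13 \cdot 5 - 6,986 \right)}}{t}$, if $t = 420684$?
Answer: $- \frac{58}{105171} \approx -0.00055148$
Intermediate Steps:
$w{\left(H,R \right)} = -232$ ($w{\left(H,R \right)} = 4 - 236 = -232$)
$\frac{w{\left(13 \cdot 5 - 6,986 \right)}}{t} = - \frac{232}{420684} = \left(-232\right) \frac{1}{420684} = - \frac{58}{105171}$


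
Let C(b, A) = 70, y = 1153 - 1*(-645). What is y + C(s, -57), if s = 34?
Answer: 1868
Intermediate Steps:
y = 1798 (y = 1153 + 645 = 1798)
y + C(s, -57) = 1798 + 70 = 1868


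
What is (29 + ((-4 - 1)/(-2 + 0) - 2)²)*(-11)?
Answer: -1287/4 ≈ -321.75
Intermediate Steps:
(29 + ((-4 - 1)/(-2 + 0) - 2)²)*(-11) = (29 + (-5/(-2) - 2)²)*(-11) = (29 + (-5*(-½) - 2)²)*(-11) = (29 + (5/2 - 2)²)*(-11) = (29 + (½)²)*(-11) = (29 + ¼)*(-11) = (117/4)*(-11) = -1287/4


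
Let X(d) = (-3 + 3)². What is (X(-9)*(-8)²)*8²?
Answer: 0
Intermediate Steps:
X(d) = 0 (X(d) = 0² = 0)
(X(-9)*(-8)²)*8² = (0*(-8)²)*8² = (0*64)*64 = 0*64 = 0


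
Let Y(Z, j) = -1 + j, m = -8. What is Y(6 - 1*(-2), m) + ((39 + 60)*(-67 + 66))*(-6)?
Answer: 585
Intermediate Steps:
Y(6 - 1*(-2), m) + ((39 + 60)*(-67 + 66))*(-6) = (-1 - 8) + ((39 + 60)*(-67 + 66))*(-6) = -9 + (99*(-1))*(-6) = -9 - 99*(-6) = -9 + 594 = 585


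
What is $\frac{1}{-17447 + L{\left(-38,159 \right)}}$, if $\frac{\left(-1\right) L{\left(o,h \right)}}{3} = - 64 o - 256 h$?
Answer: $\frac{1}{97369} \approx 1.027 \cdot 10^{-5}$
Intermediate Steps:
$L{\left(o,h \right)} = 192 o + 768 h$ ($L{\left(o,h \right)} = - 3 \left(- 64 o - 256 h\right) = - 3 \left(- 256 h - 64 o\right) = 192 o + 768 h$)
$\frac{1}{-17447 + L{\left(-38,159 \right)}} = \frac{1}{-17447 + \left(192 \left(-38\right) + 768 \cdot 159\right)} = \frac{1}{-17447 + \left(-7296 + 122112\right)} = \frac{1}{-17447 + 114816} = \frac{1}{97369}$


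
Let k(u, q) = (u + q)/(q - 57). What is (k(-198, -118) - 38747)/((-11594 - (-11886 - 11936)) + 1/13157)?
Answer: -89209841213/28154664475 ≈ -3.1686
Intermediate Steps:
k(u, q) = (q + u)/(-57 + q)
(k(-198, -118) - 38747)/((-11594 - (-11886 - 11936)) + 1/13157) = ((-118 - 198)/(-57 - 118) - 38747)/((-11594 - (-11886 - 11936)) + 1/13157) = (-316/(-175) - 38747)/((-11594 - 1*(-23822)) + 1/13157) = (-1/175*(-316) - 38747)/((-11594 + 23822) + 1/13157) = (316/175 - 38747)/(12228 + 1/13157) = -6780409/(175*160883797/13157) = -6780409/175*13157/160883797 = -89209841213/28154664475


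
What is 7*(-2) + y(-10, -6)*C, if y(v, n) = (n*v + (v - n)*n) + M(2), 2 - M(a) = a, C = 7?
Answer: 574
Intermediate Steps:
M(a) = 2 - a
y(v, n) = n*v + n*(v - n) (y(v, n) = (n*v + (v - n)*n) + (2 - 1*2) = (n*v + n*(v - n)) + (2 - 2) = (n*v + n*(v - n)) + 0 = n*v + n*(v - n))
7*(-2) + y(-10, -6)*C = 7*(-2) - 6*(-1*(-6) + 2*(-10))*7 = -14 - 6*(6 - 20)*7 = -14 - 6*(-14)*7 = -14 + 84*7 = -14 + 588 = 574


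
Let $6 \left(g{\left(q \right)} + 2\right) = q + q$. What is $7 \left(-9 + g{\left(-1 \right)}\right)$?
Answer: $- \frac{238}{3} \approx -79.333$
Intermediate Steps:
$g{\left(q \right)} = -2 + \frac{q}{3}$ ($g{\left(q \right)} = -2 + \frac{q + q}{6} = -2 + \frac{2 q}{6} = -2 + \frac{q}{3}$)
$7 \left(-9 + g{\left(-1 \right)}\right) = 7 \left(-9 + \left(-2 + \frac{1}{3} \left(-1\right)\right)\right) = 7 \left(-9 - \frac{7}{3}\right) = 7 \left(- \frac{34}{3}\right) = - \frac{238}{3}$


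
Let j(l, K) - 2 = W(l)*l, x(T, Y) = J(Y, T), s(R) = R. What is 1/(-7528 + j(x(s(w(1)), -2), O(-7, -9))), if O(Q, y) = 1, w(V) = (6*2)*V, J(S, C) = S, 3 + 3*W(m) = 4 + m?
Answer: -3/22576 ≈ -0.00013288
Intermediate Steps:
W(m) = ⅓ + m/3 (W(m) = -1 + (4 + m)/3 = -1 + (4/3 + m/3) = ⅓ + m/3)
w(V) = 12*V
x(T, Y) = Y
j(l, K) = 2 + l*(⅓ + l/3) (j(l, K) = 2 + (⅓ + l/3)*l = 2 + l*(⅓ + l/3))
1/(-7528 + j(x(s(w(1)), -2), O(-7, -9))) = 1/(-7528 + (2 + (⅓)*(-2)*(1 - 2))) = 1/(-7528 + (2 + (⅓)*(-2)*(-1))) = 1/(-7528 + (2 + ⅔)) = 1/(-7528 + 8/3) = 1/(-22576/3) = -3/22576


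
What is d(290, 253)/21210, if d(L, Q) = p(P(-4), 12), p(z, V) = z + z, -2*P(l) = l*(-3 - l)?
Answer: 2/10605 ≈ 0.00018859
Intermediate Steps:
P(l) = -l*(-3 - l)/2
p(z, V) = 2*z
d(L, Q) = 4 (d(L, Q) = 2*((½)*(-4)*(3 - 4)) = 2*((½)*(-4)*(-1)) = 2*2 = 4)
d(290, 253)/21210 = 4/21210 = 4*(1/21210) = 2/10605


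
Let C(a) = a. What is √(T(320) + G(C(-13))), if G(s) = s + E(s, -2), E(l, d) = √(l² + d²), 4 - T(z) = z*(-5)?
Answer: √(1591 + √173) ≈ 40.052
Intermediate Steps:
T(z) = 4 + 5*z (T(z) = 4 - z*(-5) = 4 - (-5)*z = 4 + 5*z)
E(l, d) = √(d² + l²)
G(s) = s + √(4 + s²) (G(s) = s + √((-2)² + s²) = s + √(4 + s²))
√(T(320) + G(C(-13))) = √((4 + 5*320) + (-13 + √(4 + (-13)²))) = √((4 + 1600) + (-13 + √(4 + 169))) = √(1604 + (-13 + √173)) = √(1591 + √173)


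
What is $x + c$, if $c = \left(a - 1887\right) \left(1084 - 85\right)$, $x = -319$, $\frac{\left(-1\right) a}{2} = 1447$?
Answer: $-4776538$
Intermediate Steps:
$a = -2894$ ($a = \left(-2\right) 1447 = -2894$)
$c = -4776219$ ($c = \left(-2894 - 1887\right) \left(1084 - 85\right) = \left(-4781\right) 999 = -4776219$)
$x + c = -319 - 4776219 = -4776538$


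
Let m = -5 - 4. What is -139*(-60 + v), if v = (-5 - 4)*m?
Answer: -2919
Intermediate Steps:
m = -9
v = 81 (v = (-5 - 4)*(-9) = -9*(-9) = 81)
-139*(-60 + v) = -139*(-60 + 81) = -139*21 = -2919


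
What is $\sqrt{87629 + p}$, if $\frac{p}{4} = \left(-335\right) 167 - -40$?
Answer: $i \sqrt{135991} \approx 368.77 i$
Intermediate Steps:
$p = -223620$ ($p = 4 \left(\left(-335\right) 167 - -40\right) = 4 \left(-55945 + \left(-21 + 61\right)\right) = 4 \left(-55945 + 40\right) = 4 \left(-55905\right) = -223620$)
$\sqrt{87629 + p} = \sqrt{87629 - 223620} = \sqrt{-135991} = i \sqrt{135991}$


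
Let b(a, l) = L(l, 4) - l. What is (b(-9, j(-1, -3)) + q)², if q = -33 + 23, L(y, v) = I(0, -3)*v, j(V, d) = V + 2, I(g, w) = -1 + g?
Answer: 225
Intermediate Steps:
j(V, d) = 2 + V
L(y, v) = -v (L(y, v) = (-1 + 0)*v = -v)
b(a, l) = -4 - l (b(a, l) = -1*4 - l = -4 - l)
q = -10
(b(-9, j(-1, -3)) + q)² = ((-4 - (2 - 1)) - 10)² = ((-4 - 1*1) - 10)² = ((-4 - 1) - 10)² = (-5 - 10)² = (-15)² = 225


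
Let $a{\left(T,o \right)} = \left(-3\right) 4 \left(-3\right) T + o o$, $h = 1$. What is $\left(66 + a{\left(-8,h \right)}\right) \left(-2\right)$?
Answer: $442$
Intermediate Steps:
$a{\left(T,o \right)} = o^{2} + 36 T$ ($a{\left(T,o \right)} = \left(-12\right) \left(-3\right) T + o^{2} = 36 T + o^{2} = o^{2} + 36 T$)
$\left(66 + a{\left(-8,h \right)}\right) \left(-2\right) = \left(66 + \left(1^{2} + 36 \left(-8\right)\right)\right) \left(-2\right) = \left(66 + \left(1 - 288\right)\right) \left(-2\right) = \left(66 - 287\right) \left(-2\right) = \left(-221\right) \left(-2\right) = 442$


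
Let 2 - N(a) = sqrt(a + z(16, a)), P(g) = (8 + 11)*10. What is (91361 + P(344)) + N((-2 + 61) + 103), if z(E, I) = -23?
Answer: 91553 - sqrt(139) ≈ 91541.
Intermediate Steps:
P(g) = 190 (P(g) = 19*10 = 190)
N(a) = 2 - sqrt(-23 + a) (N(a) = 2 - sqrt(a - 23) = 2 - sqrt(-23 + a))
(91361 + P(344)) + N((-2 + 61) + 103) = (91361 + 190) + (2 - sqrt(-23 + ((-2 + 61) + 103))) = 91551 + (2 - sqrt(-23 + (59 + 103))) = 91551 + (2 - sqrt(-23 + 162)) = 91551 + (2 - sqrt(139)) = 91553 - sqrt(139)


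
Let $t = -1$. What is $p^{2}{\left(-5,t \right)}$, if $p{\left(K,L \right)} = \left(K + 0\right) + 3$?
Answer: $4$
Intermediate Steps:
$p{\left(K,L \right)} = 3 + K$ ($p{\left(K,L \right)} = K + 3 = 3 + K$)
$p^{2}{\left(-5,t \right)} = \left(3 - 5\right)^{2} = \left(-2\right)^{2} = 4$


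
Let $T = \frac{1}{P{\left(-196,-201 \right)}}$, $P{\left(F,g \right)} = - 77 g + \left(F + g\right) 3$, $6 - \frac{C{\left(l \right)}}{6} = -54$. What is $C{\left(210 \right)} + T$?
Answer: $\frac{5142961}{14286} \approx 360.0$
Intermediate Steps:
$C{\left(l \right)} = 360$ ($C{\left(l \right)} = 36 - -324 = 36 + 324 = 360$)
$P{\left(F,g \right)} = - 74 g + 3 F$ ($P{\left(F,g \right)} = - 77 g + \left(3 F + 3 g\right) = - 74 g + 3 F$)
$T = \frac{1}{14286}$ ($T = \frac{1}{\left(-74\right) \left(-201\right) + 3 \left(-196\right)} = \frac{1}{14874 - 588} = \frac{1}{14286} \approx 6.9999 \cdot 10^{-5}$)
$C{\left(210 \right)} + T = 360 + \frac{1}{14286} = \frac{5142961}{14286}$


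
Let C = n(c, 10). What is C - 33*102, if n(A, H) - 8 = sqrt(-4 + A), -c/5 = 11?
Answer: -3358 + I*sqrt(59) ≈ -3358.0 + 7.6811*I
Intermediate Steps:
c = -55 (c = -5*11 = -55)
n(A, H) = 8 + sqrt(-4 + A)
C = 8 + I*sqrt(59) (C = 8 + sqrt(-4 - 55) = 8 + sqrt(-59) = 8 + I*sqrt(59) ≈ 8.0 + 7.6811*I)
C - 33*102 = (8 + I*sqrt(59)) - 33*102 = (8 + I*sqrt(59)) - 3366 = -3358 + I*sqrt(59)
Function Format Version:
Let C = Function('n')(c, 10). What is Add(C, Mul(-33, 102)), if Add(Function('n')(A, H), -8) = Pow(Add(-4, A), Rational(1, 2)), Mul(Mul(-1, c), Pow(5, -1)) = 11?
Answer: Add(-3358, Mul(I, Pow(59, Rational(1, 2)))) ≈ Add(-3358.0, Mul(7.6811, I))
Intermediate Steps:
c = -55 (c = Mul(-5, 11) = -55)
Function('n')(A, H) = Add(8, Pow(Add(-4, A), Rational(1, 2)))
C = Add(8, Mul(I, Pow(59, Rational(1, 2)))) (C = Add(8, Pow(Add(-4, -55), Rational(1, 2))) = Add(8, Pow(-59, Rational(1, 2))) = Add(8, Mul(I, Pow(59, Rational(1, 2)))) ≈ Add(8.0000, Mul(7.6811, I)))
Add(C, Mul(-33, 102)) = Add(Add(8, Mul(I, Pow(59, Rational(1, 2)))), Mul(-33, 102)) = Add(Add(8, Mul(I, Pow(59, Rational(1, 2)))), -3366) = Add(-3358, Mul(I, Pow(59, Rational(1, 2))))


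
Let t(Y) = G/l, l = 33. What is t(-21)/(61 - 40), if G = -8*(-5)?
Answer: 40/693 ≈ 0.057720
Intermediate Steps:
G = 40
t(Y) = 40/33
t(-21)/(61 - 40) = 40/(33*(61 - 40)) = (40/33)/21 = (40/33)*(1/21) = 40/693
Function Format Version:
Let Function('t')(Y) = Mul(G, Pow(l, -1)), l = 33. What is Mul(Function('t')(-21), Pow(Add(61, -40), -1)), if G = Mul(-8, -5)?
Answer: Rational(40, 693) ≈ 0.057720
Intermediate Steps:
G = 40
Function('t')(Y) = Rational(40, 33) (Function('t')(Y) = Mul(40, Pow(33, -1)) = Mul(40, Rational(1, 33)) = Rational(40, 33))
Mul(Function('t')(-21), Pow(Add(61, -40), -1)) = Mul(Rational(40, 33), Pow(Add(61, -40), -1)) = Mul(Rational(40, 33), Pow(21, -1)) = Mul(Rational(40, 33), Rational(1, 21)) = Rational(40, 693)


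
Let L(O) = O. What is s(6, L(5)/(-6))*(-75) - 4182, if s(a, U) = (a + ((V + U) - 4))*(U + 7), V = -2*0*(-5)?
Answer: -56659/12 ≈ -4721.6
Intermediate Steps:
V = 0 (V = 0*(-5) = 0)
s(a, U) = (7 + U)*(-4 + U + a) (s(a, U) = (a + ((0 + U) - 4))*(U + 7) = (a + (U - 4))*(7 + U) = (a + (-4 + U))*(7 + U) = (-4 + U + a)*(7 + U) = (7 + U)*(-4 + U + a))
s(6, L(5)/(-6))*(-75) - 4182 = (-28 + (5/(-6))² + 3*(5/(-6)) + 7*6 + (5/(-6))*6)*(-75) - 4182 = (-28 + (5*(-⅙))² + 3*(5*(-⅙)) + 42 + (5*(-⅙))*6)*(-75) - 4182 = (-28 + (-⅚)² + 3*(-⅚) + 42 - ⅚*6)*(-75) - 4182 = (-28 + 25/36 - 5/2 + 42 - 5)*(-75) - 4182 = (259/36)*(-75) - 4182 = -6475/12 - 4182 = -56659/12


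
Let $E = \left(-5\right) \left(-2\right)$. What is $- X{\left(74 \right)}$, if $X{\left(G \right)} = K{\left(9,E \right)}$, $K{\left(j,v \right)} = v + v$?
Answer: $-20$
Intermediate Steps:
$E = 10$
$K{\left(j,v \right)} = 2 v$
$X{\left(G \right)} = 20$ ($X{\left(G \right)} = 2 \cdot 10 = 20$)
$- X{\left(74 \right)} = \left(-1\right) 20 = -20$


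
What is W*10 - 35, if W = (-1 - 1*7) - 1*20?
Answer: -315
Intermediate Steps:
W = -28 (W = (-1 - 7) - 20 = -8 - 20 = -28)
W*10 - 35 = -28*10 - 35 = -280 - 35 = -315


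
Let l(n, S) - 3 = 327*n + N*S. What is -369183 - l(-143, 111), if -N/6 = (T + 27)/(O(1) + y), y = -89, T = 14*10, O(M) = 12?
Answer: -24937947/77 ≈ -3.2387e+5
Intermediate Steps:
T = 140
N = 1002/77 (N = -6*(140 + 27)/(12 - 89) = -1002/(-77) = -1002*(-1)/77 = -6*(-167/77) = 1002/77 ≈ 13.013)
l(n, S) = 3 + 327*n + 1002*S/77 (l(n, S) = 3 + (327*n + 1002*S/77) = 3 + 327*n + 1002*S/77)
-369183 - l(-143, 111) = -369183 - (3 + 327*(-143) + (1002/77)*111) = -369183 - (3 - 46761 + 111222/77) = -369183 - 1*(-3489144/77) = -369183 + 3489144/77 = -24937947/77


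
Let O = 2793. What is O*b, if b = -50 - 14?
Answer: -178752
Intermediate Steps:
b = -64
O*b = 2793*(-64) = -178752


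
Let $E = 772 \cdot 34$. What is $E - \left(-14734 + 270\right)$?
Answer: $40712$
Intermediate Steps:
$E = 26248$
$E - \left(-14734 + 270\right) = 26248 - \left(-14734 + 270\right) = 26248 - -14464 = 26248 + 14464 = 40712$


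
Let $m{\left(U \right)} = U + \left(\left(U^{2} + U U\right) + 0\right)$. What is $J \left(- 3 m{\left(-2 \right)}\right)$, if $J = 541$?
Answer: $-9738$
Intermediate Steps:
$m{\left(U \right)} = U + 2 U^{2}$ ($m{\left(U \right)} = U + \left(\left(U^{2} + U^{2}\right) + 0\right) = U + \left(2 U^{2} + 0\right) = U + 2 U^{2}$)
$J \left(- 3 m{\left(-2 \right)}\right) = 541 \left(- 3 \left(- 2 \left(1 + 2 \left(-2\right)\right)\right)\right) = 541 \left(- 3 \left(- 2 \left(1 - 4\right)\right)\right) = 541 \left(- 3 \left(\left(-2\right) \left(-3\right)\right)\right) = 541 \left(\left(-3\right) 6\right) = 541 \left(-18\right) = -9738$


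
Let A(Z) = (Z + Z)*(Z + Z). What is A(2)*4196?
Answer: 67136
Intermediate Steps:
A(Z) = 4*Z² (A(Z) = (2*Z)*(2*Z) = 4*Z²)
A(2)*4196 = (4*2²)*4196 = (4*4)*4196 = 16*4196 = 67136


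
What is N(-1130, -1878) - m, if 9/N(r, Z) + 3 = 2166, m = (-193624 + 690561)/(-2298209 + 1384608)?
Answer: 361032380/658706321 ≈ 0.54809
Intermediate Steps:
m = -496937/913601 (m = 496937/(-913601) = 496937*(-1/913601) = -496937/913601 ≈ -0.54393)
N(r, Z) = 3/721 (N(r, Z) = 9/(-3 + 2166) = 9/2163 = 9*(1/2163) = 3/721)
N(-1130, -1878) - m = 3/721 - 1*(-496937/913601) = 3/721 + 496937/913601 = 361032380/658706321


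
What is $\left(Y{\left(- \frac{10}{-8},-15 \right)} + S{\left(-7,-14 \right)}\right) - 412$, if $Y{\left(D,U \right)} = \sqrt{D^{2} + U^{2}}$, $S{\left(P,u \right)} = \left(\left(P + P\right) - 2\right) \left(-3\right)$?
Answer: $-364 + \frac{5 \sqrt{145}}{4} \approx -348.95$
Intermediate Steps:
$S{\left(P,u \right)} = 6 - 6 P$ ($S{\left(P,u \right)} = \left(2 P - 2\right) \left(-3\right) = \left(-2 + 2 P\right) \left(-3\right) = 6 - 6 P$)
$\left(Y{\left(- \frac{10}{-8},-15 \right)} + S{\left(-7,-14 \right)}\right) - 412 = \left(\sqrt{\left(- \frac{10}{-8}\right)^{2} + \left(-15\right)^{2}} + \left(6 - -42\right)\right) - 412 = \left(\sqrt{\left(\left(-10\right) \left(- \frac{1}{8}\right)\right)^{2} + 225} + \left(6 + 42\right)\right) - 412 = \left(\sqrt{\left(\frac{5}{4}\right)^{2} + 225} + 48\right) - 412 = \left(\sqrt{\frac{25}{16} + 225} + 48\right) - 412 = \left(\sqrt{\frac{3625}{16}} + 48\right) - 412 = \left(\frac{5 \sqrt{145}}{4} + 48\right) - 412 = \left(48 + \frac{5 \sqrt{145}}{4}\right) - 412 = -364 + \frac{5 \sqrt{145}}{4}$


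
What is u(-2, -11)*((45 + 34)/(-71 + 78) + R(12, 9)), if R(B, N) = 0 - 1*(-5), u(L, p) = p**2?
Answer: 13794/7 ≈ 1970.6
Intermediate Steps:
R(B, N) = 5 (R(B, N) = 0 + 5 = 5)
u(-2, -11)*((45 + 34)/(-71 + 78) + R(12, 9)) = (-11)**2*((45 + 34)/(-71 + 78) + 5) = 121*(79/7 + 5) = 121*(114/7) = 13794/7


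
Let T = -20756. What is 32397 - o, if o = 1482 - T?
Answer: 10159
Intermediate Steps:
o = 22238 (o = 1482 - 1*(-20756) = 1482 + 20756 = 22238)
32397 - o = 32397 - 1*22238 = 32397 - 22238 = 10159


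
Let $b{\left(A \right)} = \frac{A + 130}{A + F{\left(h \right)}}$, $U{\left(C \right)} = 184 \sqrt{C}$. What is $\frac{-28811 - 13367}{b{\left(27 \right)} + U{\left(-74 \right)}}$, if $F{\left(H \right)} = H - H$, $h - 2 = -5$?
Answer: $- \frac{178792542}{1826420425} + \frac{5657588208 i \sqrt{74}}{1826420425} \approx -0.097892 + 26.647 i$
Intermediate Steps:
$h = -3$ ($h = 2 - 5 = -3$)
$F{\left(H \right)} = 0$
$b{\left(A \right)} = \frac{130 + A}{A}$ ($b{\left(A \right)} = \frac{A + 130}{A + 0} = \frac{130 + A}{A}$)
$\frac{-28811 - 13367}{b{\left(27 \right)} + U{\left(-74 \right)}} = \frac{-28811 - 13367}{\frac{130 + 27}{27} + 184 \sqrt{-74}} = - \frac{42178}{\frac{1}{27} \cdot 157 + 184 i \sqrt{74}} = - \frac{42178}{\frac{157}{27} + 184 i \sqrt{74}}$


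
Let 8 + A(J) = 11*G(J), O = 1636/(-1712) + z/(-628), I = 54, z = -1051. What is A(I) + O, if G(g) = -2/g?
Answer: -3487726/453573 ≈ -7.6894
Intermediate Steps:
O = 12061/16799 (O = 1636/(-1712) - 1051/(-628) = 1636*(-1/1712) - 1051*(-1/628) = -409/428 + 1051/628 = 12061/16799 ≈ 0.71796)
A(J) = -8 - 22/J (A(J) = -8 + 11*(-2/J) = -8 - 22/J)
A(I) + O = (-8 - 22/54) + 12061/16799 = (-8 - 22*1/54) + 12061/16799 = (-8 - 11/27) + 12061/16799 = -227/27 + 12061/16799 = -3487726/453573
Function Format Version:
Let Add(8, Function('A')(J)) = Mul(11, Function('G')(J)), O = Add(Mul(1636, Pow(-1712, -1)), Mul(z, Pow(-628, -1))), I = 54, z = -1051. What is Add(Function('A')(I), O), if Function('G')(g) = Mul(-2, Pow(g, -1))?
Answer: Rational(-3487726, 453573) ≈ -7.6894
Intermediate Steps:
O = Rational(12061, 16799) (O = Add(Mul(1636, Pow(-1712, -1)), Mul(-1051, Pow(-628, -1))) = Add(Mul(1636, Rational(-1, 1712)), Mul(-1051, Rational(-1, 628))) = Add(Rational(-409, 428), Rational(1051, 628)) = Rational(12061, 16799) ≈ 0.71796)
Function('A')(J) = Add(-8, Mul(-22, Pow(J, -1))) (Function('A')(J) = Add(-8, Mul(11, Mul(-2, Pow(J, -1)))) = Add(-8, Mul(-22, Pow(J, -1))))
Add(Function('A')(I), O) = Add(Add(-8, Mul(-22, Pow(54, -1))), Rational(12061, 16799)) = Add(Add(-8, Mul(-22, Rational(1, 54))), Rational(12061, 16799)) = Add(Add(-8, Rational(-11, 27)), Rational(12061, 16799)) = Add(Rational(-227, 27), Rational(12061, 16799)) = Rational(-3487726, 453573)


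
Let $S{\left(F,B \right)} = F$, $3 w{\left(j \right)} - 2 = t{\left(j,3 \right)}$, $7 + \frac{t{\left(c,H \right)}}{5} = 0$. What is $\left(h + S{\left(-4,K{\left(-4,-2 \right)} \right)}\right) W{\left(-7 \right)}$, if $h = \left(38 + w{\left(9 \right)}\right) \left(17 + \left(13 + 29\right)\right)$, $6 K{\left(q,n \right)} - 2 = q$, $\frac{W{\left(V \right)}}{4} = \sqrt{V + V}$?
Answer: $6356 i \sqrt{14} \approx 23782.0 i$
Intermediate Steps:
$t{\left(c,H \right)} = -35$ ($t{\left(c,H \right)} = -35 + 5 \cdot 0 = -35 + 0 = -35$)
$W{\left(V \right)} = 4 \sqrt{2} \sqrt{V}$ ($W{\left(V \right)} = 4 \sqrt{V + V} = 4 \sqrt{2 V} = 4 \sqrt{2} \sqrt{V}$)
$K{\left(q,n \right)} = \frac{1}{3} + \frac{q}{6}$
$w{\left(j \right)} = -11$ ($w{\left(j \right)} = \frac{2}{3} + \frac{1}{3} \left(-35\right) = \frac{2}{3} - \frac{35}{3} = -11$)
$h = 1593$ ($h = \left(38 - 11\right) \left(17 + \left(13 + 29\right)\right) = 27 \left(17 + 42\right) = 27 \cdot 59 = 1593$)
$\left(h + S{\left(-4,K{\left(-4,-2 \right)} \right)}\right) W{\left(-7 \right)} = \left(1593 - 4\right) 4 \sqrt{2} \sqrt{-7} = 1589 \cdot 4 \sqrt{2} i \sqrt{7} = 1589 \cdot 4 i \sqrt{14} = 6356 i \sqrt{14}$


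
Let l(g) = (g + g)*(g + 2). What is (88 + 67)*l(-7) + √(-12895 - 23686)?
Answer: 10850 + I*√36581 ≈ 10850.0 + 191.26*I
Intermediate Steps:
l(g) = 2*g*(2 + g) (l(g) = (2*g)*(2 + g) = 2*g*(2 + g))
(88 + 67)*l(-7) + √(-12895 - 23686) = (88 + 67)*(2*(-7)*(2 - 7)) + √(-12895 - 23686) = 155*(2*(-7)*(-5)) + √(-36581) = 155*70 + I*√36581 = 10850 + I*√36581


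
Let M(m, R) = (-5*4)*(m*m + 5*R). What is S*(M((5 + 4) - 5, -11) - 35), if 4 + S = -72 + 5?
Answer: -52895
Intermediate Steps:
S = -71 (S = -4 + (-72 + 5) = -4 - 67 = -71)
M(m, R) = -100*R - 20*m² (M(m, R) = -20*(m² + 5*R) = -100*R - 20*m²)
S*(M((5 + 4) - 5, -11) - 35) = -71*((-100*(-11) - 20*((5 + 4) - 5)²) - 35) = -71*((1100 - 20*(9 - 5)²) - 35) = -71*((1100 - 20*4²) - 35) = -71*((1100 - 20*16) - 35) = -71*((1100 - 320) - 35) = -71*(780 - 35) = -71*745 = -52895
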